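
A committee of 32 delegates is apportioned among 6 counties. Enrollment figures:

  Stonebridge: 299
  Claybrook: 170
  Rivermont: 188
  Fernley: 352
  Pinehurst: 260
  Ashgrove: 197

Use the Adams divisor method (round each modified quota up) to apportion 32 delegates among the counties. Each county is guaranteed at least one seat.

Standard divisor 1466/32 ≈ 45.812; standard quotas: Stonebridge 6.527, Claybrook 3.711, Rivermont 4.104, Fernley 7.683, Pinehurst 5.675, Ashgrove 4.300.
Rounding up gives 7, 4, 5, 8, 6, 5 = 35 seats, so the divisor must be adjusted.
With modified divisor 50.1: modified quotas Stonebridge 5.968, Claybrook 3.393, Rivermont 3.752, Fernley 7.026, Pinehurst 5.190, Ashgrove 3.932.
Rounding up: Stonebridge 6, Claybrook 4, Rivermont 4, Fernley 8, Pinehurst 6, Ashgrove 4 (total 32).

Stonebridge: 6, Claybrook: 4, Rivermont: 4, Fernley: 8, Pinehurst: 6, Ashgrove: 4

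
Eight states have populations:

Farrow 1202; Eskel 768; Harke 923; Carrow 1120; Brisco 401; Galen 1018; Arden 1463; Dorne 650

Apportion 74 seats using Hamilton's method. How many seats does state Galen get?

Total 7545; standard divisor 7545/74 ≈ 101.959.
Standard quotas: Farrow 11.789, Eskel 7.532, Harke 9.053, Carrow 10.985, Brisco 3.933, Galen 9.984, Arden 14.349, Dorne 6.375.
Lower quotas: Farrow 11, Eskel 7, Harke 9, Carrow 10, Brisco 3, Galen 9, Arden 14, Dorne 6 (sum 69, leaving 5 seats).
Remainders in descending order: Carrow 0.985, Galen 0.984, Brisco 0.933, Farrow 0.789, Eskel 0.532, Dorne 0.375, Arden 0.349, Harke 0.053.
The surplus seats go to Carrow, Galen, Brisco, Farrow, Eskel.
Galen receives 10.

10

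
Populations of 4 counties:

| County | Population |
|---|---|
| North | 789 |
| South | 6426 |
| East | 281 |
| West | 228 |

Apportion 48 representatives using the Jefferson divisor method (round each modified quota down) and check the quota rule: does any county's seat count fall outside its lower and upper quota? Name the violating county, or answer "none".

South

Standard quotas: North 4.903, South 39.934, East 1.746, West 1.417.
Jefferson allocation: North 5, South 41, East 1, West 1.
South has quota 39.934 (lower 39, upper 40) but receives 41 — outside the quota interval.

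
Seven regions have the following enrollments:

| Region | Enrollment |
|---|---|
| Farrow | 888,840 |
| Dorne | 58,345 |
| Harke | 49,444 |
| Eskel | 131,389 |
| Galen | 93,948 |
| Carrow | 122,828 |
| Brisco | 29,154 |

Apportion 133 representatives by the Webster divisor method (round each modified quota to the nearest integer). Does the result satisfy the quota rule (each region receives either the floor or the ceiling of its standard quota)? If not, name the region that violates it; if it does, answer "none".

Farrow

Standard quotas: Farrow 86.041, Dorne 5.648, Harke 4.786, Eskel 12.719, Galen 9.094, Carrow 11.890, Brisco 2.822.
Webster allocation: Farrow 85, Dorne 6, Harke 5, Eskel 13, Galen 9, Carrow 12, Brisco 3.
Farrow has quota 86.041 (lower 86, upper 87) but receives 85 — outside the quota interval.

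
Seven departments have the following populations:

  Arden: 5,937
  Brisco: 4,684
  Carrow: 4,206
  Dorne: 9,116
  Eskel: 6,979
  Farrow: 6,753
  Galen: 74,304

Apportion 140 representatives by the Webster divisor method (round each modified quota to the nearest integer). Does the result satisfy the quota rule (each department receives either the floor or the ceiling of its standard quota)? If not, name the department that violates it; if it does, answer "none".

Standard quotas: Arden 7.423, Brisco 5.856, Carrow 5.258, Dorne 11.397, Eskel 8.725, Farrow 8.443, Galen 92.897.
Webster allocation: Arden 7, Brisco 6, Carrow 5, Dorne 11, Eskel 9, Farrow 8, Galen 94.
Galen has quota 92.897 (lower 92, upper 93) but receives 94 — outside the quota interval.

Galen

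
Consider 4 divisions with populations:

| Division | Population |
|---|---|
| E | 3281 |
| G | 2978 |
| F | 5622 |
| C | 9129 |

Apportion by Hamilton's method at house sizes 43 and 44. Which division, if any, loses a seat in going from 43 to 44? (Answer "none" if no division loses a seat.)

At 43 seats: E 7, G 6, F 11, C 19.
At 44 seats: E 7, G 6, F 12, C 19.
No division's allocation decreased.

none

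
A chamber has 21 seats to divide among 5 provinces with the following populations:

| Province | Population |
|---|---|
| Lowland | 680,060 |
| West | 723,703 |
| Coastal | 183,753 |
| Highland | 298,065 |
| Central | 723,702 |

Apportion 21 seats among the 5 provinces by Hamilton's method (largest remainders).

Lowland=5, West=6, Coastal=2, Highland=2, Central=6

The standard divisor is 2609283/21 ≈ 124251.571.
Standard quotas: Lowland 5.4733, West 5.8245, Coastal 1.4789, Highland 2.3989, Central 5.8245.
Lower quotas: Lowland 5, West 5, Coastal 1, Highland 2, Central 5 (sum 18, leaving 3 seats).
Remainders in descending order: West 0.8245, Central 0.8245, Coastal 0.4789, Lowland 0.4733, Highland 0.3989.
Largest remainders: West, Central, Coastal receive the extra seats.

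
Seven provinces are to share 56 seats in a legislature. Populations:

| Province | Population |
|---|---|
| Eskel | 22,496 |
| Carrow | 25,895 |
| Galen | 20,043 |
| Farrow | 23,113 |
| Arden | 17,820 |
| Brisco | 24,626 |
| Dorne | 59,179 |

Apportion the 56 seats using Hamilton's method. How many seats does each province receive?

Eskel 7, Carrow 7, Galen 6, Farrow 7, Arden 5, Brisco 7, Dorne 17

Standard divisor: 193172 ÷ 56 ≈ 3449.5.
Standard quotas: Eskel 6.5215, Carrow 7.5069, Galen 5.8104, Farrow 6.7004, Arden 5.1660, Brisco 7.1390, Dorne 17.1558.
Lower quotas: Eskel 6, Carrow 7, Galen 5, Farrow 6, Arden 5, Brisco 7, Dorne 17 (sum 53, leaving 3 seats).
Remainders in descending order: Galen 0.8104, Farrow 0.7004, Eskel 0.5215, Carrow 0.5069, Arden 0.1660, Dorne 0.1558, Brisco 0.1390.
Largest remainders: Galen, Farrow, Eskel receive the extra seats.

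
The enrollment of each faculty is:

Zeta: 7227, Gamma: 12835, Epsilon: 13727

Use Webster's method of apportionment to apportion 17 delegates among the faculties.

Standard divisor 33789/17 ≈ 1987.588; standard quotas: Zeta 3.636, Gamma 6.458, Epsilon 6.906.
Rounding to the nearest integer gives Zeta 4, Gamma 6, Epsilon 7 — total 17, matching the house size, so no adjustment is needed.

Zeta 4; Gamma 6; Epsilon 7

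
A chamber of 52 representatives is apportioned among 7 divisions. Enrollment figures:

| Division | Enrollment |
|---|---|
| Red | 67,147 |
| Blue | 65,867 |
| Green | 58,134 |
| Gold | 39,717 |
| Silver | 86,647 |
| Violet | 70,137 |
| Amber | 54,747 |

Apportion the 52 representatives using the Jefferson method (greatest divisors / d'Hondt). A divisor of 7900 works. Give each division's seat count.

With modified divisor 7900: modified quotas Red 8.500, Blue 8.338, Green 7.359, Gold 5.027, Silver 10.968, Violet 8.878, Amber 6.930.
Rounding down: Red 8, Blue 8, Green 7, Gold 5, Silver 10, Violet 8, Amber 6 (total 52).

Red=8, Blue=8, Green=7, Gold=5, Silver=10, Violet=8, Amber=6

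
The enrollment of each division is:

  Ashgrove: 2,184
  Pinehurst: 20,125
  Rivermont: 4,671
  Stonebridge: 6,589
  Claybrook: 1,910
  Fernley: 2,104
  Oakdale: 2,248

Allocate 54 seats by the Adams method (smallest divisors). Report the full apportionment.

Standard divisor 39831/54 ≈ 737.611; standard quotas: Ashgrove 2.961, Pinehurst 27.284, Rivermont 6.333, Stonebridge 8.933, Claybrook 2.589, Fernley 2.852, Oakdale 3.048.
Rounding up gives 3, 28, 7, 9, 3, 3, 4 = 57 seats, so the divisor must be adjusted.
With modified divisor 775.38: modified quotas Ashgrove 2.817, Pinehurst 25.955, Rivermont 6.024, Stonebridge 8.498, Claybrook 2.463, Fernley 2.714, Oakdale 2.899.
Rounding up: Ashgrove 3, Pinehurst 26, Rivermont 7, Stonebridge 9, Claybrook 3, Fernley 3, Oakdale 3 (total 54).

Ashgrove 3, Pinehurst 26, Rivermont 7, Stonebridge 9, Claybrook 3, Fernley 3, Oakdale 3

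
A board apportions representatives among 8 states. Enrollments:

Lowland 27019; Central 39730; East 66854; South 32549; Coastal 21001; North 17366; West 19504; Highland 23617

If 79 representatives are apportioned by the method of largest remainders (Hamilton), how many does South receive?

Total 247640; standard divisor 247640/79 ≈ 3134.684.
Standard quotas: Lowland 8.6194, Central 12.6743, East 21.3272, South 10.3835, Coastal 6.6996, North 5.5400, West 6.2220, Highland 7.5341.
Lower quotas: Lowland 8, Central 12, East 21, South 10, Coastal 6, North 5, West 6, Highland 7 (sum 75, leaving 4 seats).
Remainders in descending order: Coastal 0.6996, Central 0.6743, Lowland 0.6194, North 0.5400, Highland 0.5341, South 0.3835, East 0.3272, West 0.2220.
The surplus seats go to Coastal, Central, Lowland, North.
South receives 10.

10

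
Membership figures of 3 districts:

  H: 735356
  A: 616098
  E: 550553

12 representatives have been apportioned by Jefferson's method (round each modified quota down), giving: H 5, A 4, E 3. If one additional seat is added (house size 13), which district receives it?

E

Priority for the next seat is population ÷ (current seats + 1).
Priorities: H 122559.333, A 123219.600, E 137638.250.
Highest priority: E.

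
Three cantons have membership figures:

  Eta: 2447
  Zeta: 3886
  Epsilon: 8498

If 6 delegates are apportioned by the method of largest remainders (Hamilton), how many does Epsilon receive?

3

Standard divisor: 14831 ÷ 6 ≈ 2471.833.
Standard quotas: Eta 0.9900, Zeta 1.5721, Epsilon 3.4379.
Lower quotas: Eta 0, Zeta 1, Epsilon 3 (sum 4, leaving 2 seats).
Remainders in descending order: Eta 0.9900, Zeta 0.5721, Epsilon 0.4379.
The surplus seats go to Eta, Zeta.
Epsilon receives 3.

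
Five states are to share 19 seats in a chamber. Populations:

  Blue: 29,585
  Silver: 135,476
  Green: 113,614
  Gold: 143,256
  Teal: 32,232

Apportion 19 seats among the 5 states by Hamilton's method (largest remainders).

The standard divisor is 454163/19 ≈ 23903.316.
Standard quotas: Blue 1.2377, Silver 5.6677, Green 4.7531, Gold 5.9931, Teal 1.3484.
Lower quotas: Blue 1, Silver 5, Green 4, Gold 5, Teal 1 (sum 16, leaving 3 seats).
Remainders in descending order: Gold 0.9931, Green 0.7531, Silver 0.6677, Teal 0.3484, Blue 0.2377.
The surplus seats go to Gold, Green, Silver.

Blue: 1, Silver: 6, Green: 5, Gold: 6, Teal: 1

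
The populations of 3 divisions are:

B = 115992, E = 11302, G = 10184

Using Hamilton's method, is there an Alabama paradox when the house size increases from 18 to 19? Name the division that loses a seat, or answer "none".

At 18 seats: B 15, E 2, G 1.
At 19 seats: B 16, E 2, G 1.
No division's allocation decreased.

none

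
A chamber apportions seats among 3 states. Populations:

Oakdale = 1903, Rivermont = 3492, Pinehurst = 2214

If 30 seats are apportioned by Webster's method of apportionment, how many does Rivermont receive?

Standard divisor 7609/30 ≈ 253.633; standard quotas: Oakdale 7.503, Rivermont 13.768, Pinehurst 8.729.
Rounding to the nearest integer gives 8, 14, 9 = 31 seats, so the divisor must be adjusted.
With modified divisor 256: modified quotas Oakdale 7.434, Rivermont 13.641, Pinehurst 8.648.
Rounding to the nearest integer: Oakdale 7, Rivermont 14, Pinehurst 9 (total 30).
Rivermont receives 14.

14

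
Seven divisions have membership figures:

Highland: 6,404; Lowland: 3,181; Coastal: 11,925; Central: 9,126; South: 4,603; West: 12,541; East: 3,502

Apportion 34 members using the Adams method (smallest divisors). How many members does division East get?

3

Standard divisor 51282/34 ≈ 1508.294; standard quotas: Highland 4.246, Lowland 2.109, Coastal 7.906, Central 6.051, South 3.052, West 8.315, East 2.322.
Rounding up gives 5, 3, 8, 7, 4, 9, 3 = 39 seats, so the divisor must be adjusted.
With modified divisor 1650: modified quotas Highland 3.881, Lowland 1.928, Coastal 7.227, Central 5.531, South 2.790, West 7.601, East 2.122.
Rounding up: Highland 4, Lowland 2, Coastal 8, Central 6, South 3, West 8, East 3 (total 34).
East receives 3.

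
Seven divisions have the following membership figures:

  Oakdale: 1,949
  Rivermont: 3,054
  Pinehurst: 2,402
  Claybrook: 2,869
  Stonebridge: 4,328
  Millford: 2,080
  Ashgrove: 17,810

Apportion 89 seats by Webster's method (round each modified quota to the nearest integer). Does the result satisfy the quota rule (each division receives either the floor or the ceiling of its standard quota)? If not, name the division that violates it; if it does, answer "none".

Standard quotas: Oakdale 5.029, Rivermont 7.880, Pinehurst 6.198, Claybrook 7.403, Stonebridge 11.168, Millford 5.367, Ashgrove 45.955.
Webster allocation: Oakdale 5, Rivermont 8, Pinehurst 6, Claybrook 7, Stonebridge 11, Millford 5, Ashgrove 47.
Ashgrove has quota 45.955 (lower 45, upper 46) but receives 47 — outside the quota interval.

Ashgrove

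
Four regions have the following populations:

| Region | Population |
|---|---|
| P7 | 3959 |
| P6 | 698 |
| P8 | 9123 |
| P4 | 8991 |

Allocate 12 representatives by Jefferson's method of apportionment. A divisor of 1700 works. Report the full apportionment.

With modified divisor 1700: modified quotas P7 2.329, P6 0.411, P8 5.366, P4 5.289.
Rounding down: P7 2, P6 0, P8 5, P4 5 (total 12).

P7 2, P6 0, P8 5, P4 5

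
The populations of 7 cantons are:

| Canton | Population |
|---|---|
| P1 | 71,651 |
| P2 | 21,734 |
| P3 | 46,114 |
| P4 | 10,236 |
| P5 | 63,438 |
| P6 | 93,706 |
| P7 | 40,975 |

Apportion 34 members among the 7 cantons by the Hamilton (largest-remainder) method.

P1 7, P2 2, P3 5, P4 1, P5 6, P6 9, P7 4

Standard divisor: 347854 ÷ 34 = 10231.
Standard quotas: P1 7.0033, P2 2.1243, P3 4.5073, P4 1.0005, P5 6.2006, P6 9.1590, P7 4.0050.
Lower quotas: P1 7, P2 2, P3 4, P4 1, P5 6, P6 9, P7 4 (sum 33, leaving 1 seat).
Remainders in descending order: P3 0.5073, P5 0.2006, P6 0.1590, P2 0.1243, P7 0.0050, P1 0.0033, P4 0.0005.
The surplus seat goes to P3.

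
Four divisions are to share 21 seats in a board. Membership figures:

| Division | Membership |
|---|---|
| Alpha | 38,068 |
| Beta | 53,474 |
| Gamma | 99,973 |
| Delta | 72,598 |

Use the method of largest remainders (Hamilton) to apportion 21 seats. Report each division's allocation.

Standard divisor: 264113 ÷ 21 ≈ 12576.81.
Standard quotas: Alpha 3.0268, Beta 4.2518, Gamma 7.9490, Delta 5.7724.
Lower quotas: Alpha 3, Beta 4, Gamma 7, Delta 5 (sum 19, leaving 2 seats).
Remainders in descending order: Gamma 0.9490, Delta 0.7724, Beta 0.2518, Alpha 0.0268.
Largest remainders: Gamma, Delta receive the extra seats.

Alpha=3, Beta=4, Gamma=8, Delta=6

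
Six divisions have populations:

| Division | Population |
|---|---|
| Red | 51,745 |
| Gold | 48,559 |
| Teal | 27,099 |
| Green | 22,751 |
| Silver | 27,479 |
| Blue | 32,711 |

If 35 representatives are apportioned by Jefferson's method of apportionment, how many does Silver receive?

5

Standard divisor 210344/35 ≈ 6009.829; standard quotas: Red 8.610, Gold 8.080, Teal 4.509, Green 3.786, Silver 4.572, Blue 5.443.
Rounding down gives 8, 8, 4, 3, 4, 5 = 32 seats, so the divisor must be adjusted.
With modified divisor 5473.8: modified quotas Red 9.453, Gold 8.871, Teal 4.951, Green 4.156, Silver 5.020, Blue 5.976.
Rounding down: Red 9, Gold 8, Teal 4, Green 4, Silver 5, Blue 5 (total 35).
Silver receives 5.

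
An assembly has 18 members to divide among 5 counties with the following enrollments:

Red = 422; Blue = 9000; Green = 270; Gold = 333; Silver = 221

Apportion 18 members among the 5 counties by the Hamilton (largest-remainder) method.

Red=1; Blue=16; Green=0; Gold=1; Silver=0

The standard divisor is 10246/18 ≈ 569.222.
Standard quotas: Red 0.7414, Blue 15.8110, Green 0.4743, Gold 0.5850, Silver 0.3882.
Lower quotas: Red 0, Blue 15, Green 0, Gold 0, Silver 0 (sum 15, leaving 3 seats).
Remainders in descending order: Blue 0.8110, Red 0.7414, Gold 0.5850, Green 0.4743, Silver 0.3882.
Largest remainders: Blue, Red, Gold receive the extra seats.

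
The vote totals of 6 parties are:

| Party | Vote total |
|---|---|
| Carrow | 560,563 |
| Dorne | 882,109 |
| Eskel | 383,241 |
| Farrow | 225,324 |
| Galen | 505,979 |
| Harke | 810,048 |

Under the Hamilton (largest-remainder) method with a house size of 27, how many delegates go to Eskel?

3

Total 3367264; standard divisor 3367264/27 ≈ 124713.481.
Standard quotas: Carrow 4.4948, Dorne 7.0731, Eskel 3.0730, Farrow 1.8067, Galen 4.0571, Harke 6.4953.
Lower quotas: Carrow 4, Dorne 7, Eskel 3, Farrow 1, Galen 4, Harke 6 (sum 25, leaving 2 seats).
Remainders in descending order: Farrow 0.8067, Harke 0.4953, Carrow 0.4948, Dorne 0.0731, Eskel 0.0730, Galen 0.0571.
The surplus seats go to Farrow, Harke.
Eskel receives 3.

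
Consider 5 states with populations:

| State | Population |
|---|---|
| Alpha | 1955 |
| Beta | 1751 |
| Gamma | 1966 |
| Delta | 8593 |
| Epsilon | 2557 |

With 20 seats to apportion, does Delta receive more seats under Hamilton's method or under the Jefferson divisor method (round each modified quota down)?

Hamilton: Alpha 2, Beta 2, Gamma 3, Delta 10, Epsilon 3.
Jefferson: Alpha 2, Beta 2, Gamma 2, Delta 11, Epsilon 3.
Delta gets 10 under Hamilton and 11 under Jefferson.

Jefferson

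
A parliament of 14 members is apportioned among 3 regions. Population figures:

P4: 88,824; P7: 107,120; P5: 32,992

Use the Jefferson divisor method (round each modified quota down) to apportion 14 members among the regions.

Standard divisor 228936/14 ≈ 16352.571; standard quotas: P4 5.432, P7 6.551, P5 2.018.
Rounding down gives 5, 6, 2 = 13 seats, so the divisor must be adjusted.
With modified divisor 15100: modified quotas P4 5.882, P7 7.094, P5 2.185.
Rounding down: P4 5, P7 7, P5 2 (total 14).

P4: 5, P7: 7, P5: 2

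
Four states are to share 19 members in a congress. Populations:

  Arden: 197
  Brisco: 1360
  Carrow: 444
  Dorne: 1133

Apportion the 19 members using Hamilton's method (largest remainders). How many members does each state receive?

Arden: 1, Brisco: 8, Carrow: 3, Dorne: 7

The standard divisor is 3134/19 ≈ 164.947.
Standard quotas: Arden 1.194, Brisco 8.245, Carrow 2.692, Dorne 6.869.
Lower quotas: Arden 1, Brisco 8, Carrow 2, Dorne 6 (sum 17, leaving 2 seats).
Remainders in descending order: Dorne 0.869, Carrow 0.692, Brisco 0.245, Arden 0.194.
The surplus seats go to Dorne, Carrow.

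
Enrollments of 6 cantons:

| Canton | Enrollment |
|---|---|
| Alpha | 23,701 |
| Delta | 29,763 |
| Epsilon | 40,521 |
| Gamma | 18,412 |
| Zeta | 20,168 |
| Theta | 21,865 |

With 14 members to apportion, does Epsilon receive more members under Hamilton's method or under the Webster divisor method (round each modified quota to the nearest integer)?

Hamilton

Hamilton: Alpha 2, Delta 3, Epsilon 4, Gamma 1, Zeta 2, Theta 2.
Webster: Alpha 2, Delta 3, Epsilon 3, Gamma 2, Zeta 2, Theta 2.
Epsilon gets 4 under Hamilton and 3 under Webster.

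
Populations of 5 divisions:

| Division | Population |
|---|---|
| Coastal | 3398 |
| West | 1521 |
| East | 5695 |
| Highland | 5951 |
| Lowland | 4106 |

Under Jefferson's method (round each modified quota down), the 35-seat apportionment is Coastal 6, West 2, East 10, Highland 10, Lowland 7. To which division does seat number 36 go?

Priority for the next seat is population ÷ (current seats + 1).
Priorities: Coastal 485.429, West 507.000, East 517.727, Highland 541.000, Lowland 513.250.
Highest priority: Highland.

Highland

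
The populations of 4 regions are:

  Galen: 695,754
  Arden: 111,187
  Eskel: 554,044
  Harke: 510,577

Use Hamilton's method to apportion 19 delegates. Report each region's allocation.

Standard divisor: 1871562 ÷ 19 ≈ 98503.263.
Standard quotas: Galen 7.0633, Arden 1.1288, Eskel 5.6246, Harke 5.1834.
Lower quotas: Galen 7, Arden 1, Eskel 5, Harke 5 (sum 18, leaving 1 seat).
Remainders in descending order: Eskel 0.6246, Harke 0.1834, Arden 0.1288, Galen 0.0633.
Largest remainder: Eskel receives the extra seat.

Galen 7, Arden 1, Eskel 6, Harke 5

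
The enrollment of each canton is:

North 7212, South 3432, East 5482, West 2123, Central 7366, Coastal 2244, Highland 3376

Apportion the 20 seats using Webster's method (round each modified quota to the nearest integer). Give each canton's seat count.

Standard divisor 31235/20 ≈ 1561.75; standard quotas: North 4.618, South 2.198, East 3.510, West 1.359, Central 4.717, Coastal 1.437, Highland 2.162.
Rounding to the nearest integer gives North 5, South 2, East 4, West 1, Central 5, Coastal 1, Highland 2 — total 20, matching the house size, so no adjustment is needed.

North 5; South 2; East 4; West 1; Central 5; Coastal 1; Highland 2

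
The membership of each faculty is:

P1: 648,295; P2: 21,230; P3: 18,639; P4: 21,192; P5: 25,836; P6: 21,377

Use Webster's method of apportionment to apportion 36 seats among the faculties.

Standard divisor 756569/36 ≈ 21015.806; standard quotas: P1 30.848, P2 1.010, P3 0.887, P4 1.008, P5 1.229, P6 1.017.
Rounding to the nearest integer gives P1 31, P2 1, P3 1, P4 1, P5 1, P6 1 — total 36, matching the house size, so no adjustment is needed.

P1: 31, P2: 1, P3: 1, P4: 1, P5: 1, P6: 1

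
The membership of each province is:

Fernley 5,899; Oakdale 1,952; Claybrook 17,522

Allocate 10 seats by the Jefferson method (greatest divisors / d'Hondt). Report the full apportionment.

Standard divisor 25373/10 ≈ 2537.3; standard quotas: Fernley 2.325, Oakdale 0.769, Claybrook 6.906.
Rounding down gives 2, 0, 6 = 8 seats, so the divisor must be adjusted.
With modified divisor 2100: modified quotas Fernley 2.809, Oakdale 0.930, Claybrook 8.344.
Rounding down: Fernley 2, Oakdale 0, Claybrook 8 (total 10).

Fernley=2; Oakdale=0; Claybrook=8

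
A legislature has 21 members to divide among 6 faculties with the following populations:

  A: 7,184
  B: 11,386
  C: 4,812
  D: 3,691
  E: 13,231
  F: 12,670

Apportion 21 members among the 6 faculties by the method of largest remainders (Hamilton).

Standard divisor: 52974 ÷ 21 ≈ 2522.571.
Standard quotas: A 2.8479, B 4.5136, C 1.9076, D 1.4632, E 5.2450, F 5.0227.
Lower quotas: A 2, B 4, C 1, D 1, E 5, F 5 (sum 18, leaving 3 seats).
Remainders in descending order: C 0.9076, A 0.8479, B 0.5136, D 0.4632, E 0.2450, F 0.0227.
Largest remainders: C, A, B receive the extra seats.

A 3, B 5, C 2, D 1, E 5, F 5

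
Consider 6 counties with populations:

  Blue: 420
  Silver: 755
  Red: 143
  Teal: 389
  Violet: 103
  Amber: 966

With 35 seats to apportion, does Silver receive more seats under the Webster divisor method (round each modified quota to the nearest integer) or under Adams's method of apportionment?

Webster

Webster: Blue 5, Silver 10, Red 2, Teal 5, Violet 1, Amber 12.
Adams: Blue 5, Silver 9, Red 2, Teal 5, Violet 2, Amber 12.
Silver gets 10 under Webster and 9 under Adams.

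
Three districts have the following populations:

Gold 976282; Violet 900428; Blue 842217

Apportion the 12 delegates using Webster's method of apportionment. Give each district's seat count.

Gold 4, Violet 4, Blue 4

Standard divisor 2718927/12 ≈ 226577.25; standard quotas: Gold 4.309, Violet 3.974, Blue 3.717.
Rounding to the nearest integer gives Gold 4, Violet 4, Blue 4 — total 12, matching the house size, so no adjustment is needed.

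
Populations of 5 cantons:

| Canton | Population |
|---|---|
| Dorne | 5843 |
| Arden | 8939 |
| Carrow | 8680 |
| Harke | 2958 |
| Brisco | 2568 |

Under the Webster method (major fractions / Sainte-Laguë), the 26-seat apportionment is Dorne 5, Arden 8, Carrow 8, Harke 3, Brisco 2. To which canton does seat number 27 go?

Priority for the next seat is population ÷ (current seats + 0.5).
Priorities: Dorne 1062.364, Arden 1051.647, Carrow 1021.176, Harke 845.143, Brisco 1027.200.
Highest priority: Dorne.

Dorne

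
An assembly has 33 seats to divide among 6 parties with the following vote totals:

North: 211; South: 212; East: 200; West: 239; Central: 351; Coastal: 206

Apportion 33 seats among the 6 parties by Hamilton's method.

Total 1419; standard divisor 1419/33 = 43.
Standard quotas: North 4.907, South 4.930, East 4.651, West 5.558, Central 8.163, Coastal 4.791.
Lower quotas: North 4, South 4, East 4, West 5, Central 8, Coastal 4 (sum 29, leaving 4 seats).
Remainders in descending order: South 0.930, North 0.907, Coastal 0.791, East 0.651, West 0.558, Central 0.163.
Largest remainders: South, North, Coastal, East receive the extra seats.

North: 5; South: 5; East: 5; West: 5; Central: 8; Coastal: 5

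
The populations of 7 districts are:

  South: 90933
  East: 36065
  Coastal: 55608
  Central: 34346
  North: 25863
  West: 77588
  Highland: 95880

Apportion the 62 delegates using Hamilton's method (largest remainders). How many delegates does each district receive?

The standard divisor is 416283/62 ≈ 6714.242.
Standard quotas: South 13.5433, East 5.3714, Coastal 8.2821, Central 5.1154, North 3.8520, West 11.5557, Highland 14.2801.
Lower quotas: South 13, East 5, Coastal 8, Central 5, North 3, West 11, Highland 14 (sum 59, leaving 3 seats).
Remainders in descending order: North 0.8520, West 0.5557, South 0.5433, East 0.3714, Coastal 0.2821, Highland 0.2801, Central 0.1154.
The surplus seats go to North, West, South.

South: 14; East: 5; Coastal: 8; Central: 5; North: 4; West: 12; Highland: 14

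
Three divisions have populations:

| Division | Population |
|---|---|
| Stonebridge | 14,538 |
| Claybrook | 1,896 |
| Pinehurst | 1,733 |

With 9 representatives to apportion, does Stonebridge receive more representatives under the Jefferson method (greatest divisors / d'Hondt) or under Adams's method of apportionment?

Jefferson: Stonebridge 8, Claybrook 1, Pinehurst 0.
Adams: Stonebridge 7, Claybrook 1, Pinehurst 1.
Stonebridge gets 8 under Jefferson and 7 under Adams.

Jefferson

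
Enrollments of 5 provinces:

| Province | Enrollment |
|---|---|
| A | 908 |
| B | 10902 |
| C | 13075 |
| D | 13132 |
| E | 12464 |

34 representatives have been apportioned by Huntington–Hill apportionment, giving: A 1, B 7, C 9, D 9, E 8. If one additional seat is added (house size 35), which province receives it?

Priority for the next seat is population ÷ (√(s·(s+1))).
Priorities: A 642.053, B 1456.841, C 1378.226, D 1384.234, E 1468.896.
Highest priority: E.

E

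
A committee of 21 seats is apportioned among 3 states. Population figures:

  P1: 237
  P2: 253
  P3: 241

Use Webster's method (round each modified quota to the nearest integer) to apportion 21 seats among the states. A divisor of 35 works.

With modified divisor 35: modified quotas P1 6.771, P2 7.229, P3 6.886.
Rounding to the nearest integer: P1 7, P2 7, P3 7 (total 21).

P1 7, P2 7, P3 7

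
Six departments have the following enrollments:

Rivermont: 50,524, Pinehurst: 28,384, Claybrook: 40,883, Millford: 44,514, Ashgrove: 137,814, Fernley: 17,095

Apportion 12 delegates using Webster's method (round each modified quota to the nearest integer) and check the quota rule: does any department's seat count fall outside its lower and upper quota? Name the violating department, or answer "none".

Standard quotas: Rivermont 1.899, Pinehurst 1.067, Claybrook 1.537, Millford 1.673, Ashgrove 5.181, Fernley 0.643.
Webster allocation: Rivermont 2, Pinehurst 1, Claybrook 1, Millford 2, Ashgrove 5, Fernley 1.
Every allocation lies between the lower and upper quota.

none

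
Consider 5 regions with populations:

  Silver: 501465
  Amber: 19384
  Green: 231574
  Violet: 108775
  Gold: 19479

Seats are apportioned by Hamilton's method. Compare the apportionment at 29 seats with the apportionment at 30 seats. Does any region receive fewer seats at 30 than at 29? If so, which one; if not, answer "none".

Amber

At 29 seats: Silver 16, Amber 1, Green 8, Violet 3, Gold 1.
At 30 seats: Silver 17, Amber 0, Green 8, Violet 4, Gold 1.
Amber drops from 1 to 0.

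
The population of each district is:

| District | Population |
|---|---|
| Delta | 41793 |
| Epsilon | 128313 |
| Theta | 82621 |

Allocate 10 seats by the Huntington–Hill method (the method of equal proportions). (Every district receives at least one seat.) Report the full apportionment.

With divisor 26271: modified quotas Delta 1.591, Epsilon 4.884, Theta 3.145.
Geometric-mean thresholds: Delta √(1·2)=1.414, Epsilon √(4·5)=4.472, Theta √(3·4)=3.464.
Each quota rounded against its threshold gives Delta 2, Epsilon 5, Theta 3 (total 10).

Delta 2, Epsilon 5, Theta 3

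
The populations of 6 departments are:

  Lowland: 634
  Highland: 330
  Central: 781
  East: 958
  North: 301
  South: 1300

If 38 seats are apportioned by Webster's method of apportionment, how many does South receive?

Standard divisor 4304/38 ≈ 113.263; standard quotas: Lowland 5.598, Highland 2.914, Central 6.895, East 8.458, North 2.658, South 11.478.
Rounding to the nearest integer gives Lowland 6, Highland 3, Central 7, East 8, North 3, South 11 — total 38, matching the house size, so no adjustment is needed.
South receives 11.

11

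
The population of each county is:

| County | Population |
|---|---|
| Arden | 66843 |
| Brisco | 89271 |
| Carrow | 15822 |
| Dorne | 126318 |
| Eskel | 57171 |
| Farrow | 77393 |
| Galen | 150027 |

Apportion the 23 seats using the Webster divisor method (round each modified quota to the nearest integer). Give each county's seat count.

Standard divisor 582845/23 ≈ 25341.087; standard quotas: Arden 2.638, Brisco 3.523, Carrow 0.624, Dorne 4.985, Eskel 2.256, Farrow 3.054, Galen 5.920.
Rounding to the nearest integer gives 3, 4, 1, 5, 2, 3, 6 = 24 seats, so the divisor must be adjusted.
With modified divisor 26100: modified quotas Arden 2.561, Brisco 3.420, Carrow 0.606, Dorne 4.840, Eskel 2.190, Farrow 2.965, Galen 5.748.
Rounding to the nearest integer: Arden 3, Brisco 3, Carrow 1, Dorne 5, Eskel 2, Farrow 3, Galen 6 (total 23).

Arden 3, Brisco 3, Carrow 1, Dorne 5, Eskel 2, Farrow 3, Galen 6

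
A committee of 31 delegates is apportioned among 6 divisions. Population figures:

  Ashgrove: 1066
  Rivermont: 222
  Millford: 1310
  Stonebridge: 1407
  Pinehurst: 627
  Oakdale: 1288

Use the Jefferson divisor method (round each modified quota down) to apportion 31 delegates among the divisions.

Ashgrove 6; Rivermont 1; Millford 7; Stonebridge 7; Pinehurst 3; Oakdale 7

Standard divisor 5920/31 ≈ 190.968; standard quotas: Ashgrove 5.582, Rivermont 1.163, Millford 6.860, Stonebridge 7.368, Pinehurst 3.283, Oakdale 6.745.
Rounding down gives 5, 1, 6, 7, 3, 6 = 28 seats, so the divisor must be adjusted.
With modified divisor 177: modified quotas Ashgrove 6.023, Rivermont 1.254, Millford 7.401, Stonebridge 7.949, Pinehurst 3.542, Oakdale 7.277.
Rounding down: Ashgrove 6, Rivermont 1, Millford 7, Stonebridge 7, Pinehurst 3, Oakdale 7 (total 31).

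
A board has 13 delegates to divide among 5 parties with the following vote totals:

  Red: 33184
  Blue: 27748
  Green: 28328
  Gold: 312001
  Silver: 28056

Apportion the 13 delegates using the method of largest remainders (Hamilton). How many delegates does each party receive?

The standard divisor is 429317/13 ≈ 33024.385.
Standard quotas: Red 1.0048, Blue 0.8402, Green 0.8578, Gold 9.4476, Silver 0.8496.
Lower quotas: Red 1, Blue 0, Green 0, Gold 9, Silver 0 (sum 10, leaving 3 seats).
Remainders in descending order: Green 0.8578, Silver 0.8496, Blue 0.8402, Gold 0.4476, Red 0.0048.
Largest remainders: Green, Silver, Blue receive the extra seats.

Red 1, Blue 1, Green 1, Gold 9, Silver 1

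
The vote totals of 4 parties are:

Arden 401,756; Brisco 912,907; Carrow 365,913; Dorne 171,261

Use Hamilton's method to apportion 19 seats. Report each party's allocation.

The standard divisor is 1851837/19 ≈ 97465.105.
Standard quotas: Arden 4.1220, Brisco 9.3665, Carrow 3.7543, Dorne 1.7572.
Lower quotas: Arden 4, Brisco 9, Carrow 3, Dorne 1 (sum 17, leaving 2 seats).
Remainders in descending order: Dorne 0.7572, Carrow 0.7543, Brisco 0.3665, Arden 0.1220.
The surplus seats go to Dorne, Carrow.

Arden: 4, Brisco: 9, Carrow: 4, Dorne: 2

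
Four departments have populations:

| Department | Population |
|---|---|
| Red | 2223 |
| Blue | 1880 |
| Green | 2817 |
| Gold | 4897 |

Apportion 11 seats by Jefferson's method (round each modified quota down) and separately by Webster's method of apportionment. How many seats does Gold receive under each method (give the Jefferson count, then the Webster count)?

5 and 4

Jefferson: Red 2, Blue 2, Green 2, Gold 5.
Webster: Red 2, Blue 2, Green 3, Gold 4.
Gold gets 5 under Jefferson and 4 under Webster.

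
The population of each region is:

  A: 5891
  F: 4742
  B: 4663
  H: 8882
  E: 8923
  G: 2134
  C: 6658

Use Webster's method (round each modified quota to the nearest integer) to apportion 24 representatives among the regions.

A: 3; F: 3; B: 3; H: 5; E: 5; G: 1; C: 4

Standard divisor 41893/24 ≈ 1745.542; standard quotas: A 3.375, F 2.717, B 2.671, H 5.088, E 5.112, G 1.223, C 3.814.
Rounding to the nearest integer gives A 3, F 3, B 3, H 5, E 5, G 1, C 4 — total 24, matching the house size, so no adjustment is needed.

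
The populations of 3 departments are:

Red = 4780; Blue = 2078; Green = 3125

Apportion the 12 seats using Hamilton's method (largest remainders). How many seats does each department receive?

Total 9983; standard divisor 9983/12 ≈ 831.917.
Standard quotas: Red 5.746, Blue 2.498, Green 3.756.
Lower quotas: Red 5, Blue 2, Green 3 (sum 10, leaving 2 seats).
Remainders in descending order: Green 0.756, Red 0.746, Blue 0.498.
Largest remainders: Green, Red receive the extra seats.

Red=6; Blue=2; Green=4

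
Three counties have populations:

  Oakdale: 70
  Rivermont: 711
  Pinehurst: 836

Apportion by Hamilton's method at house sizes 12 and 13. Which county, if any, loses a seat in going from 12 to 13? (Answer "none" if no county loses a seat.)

Oakdale

At 12 seats: Oakdale 1, Rivermont 5, Pinehurst 6.
At 13 seats: Oakdale 0, Rivermont 6, Pinehurst 7.
Oakdale drops from 1 to 0.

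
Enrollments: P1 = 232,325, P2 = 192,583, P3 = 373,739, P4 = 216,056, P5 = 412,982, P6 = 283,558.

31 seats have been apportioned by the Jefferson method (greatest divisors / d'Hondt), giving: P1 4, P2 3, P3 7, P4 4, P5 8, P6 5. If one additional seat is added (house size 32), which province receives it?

P2

Priority for the next seat is population ÷ (current seats + 1).
Priorities: P1 46465.000, P2 48145.750, P3 46717.375, P4 43211.200, P5 45886.889, P6 47259.667.
Highest priority: P2.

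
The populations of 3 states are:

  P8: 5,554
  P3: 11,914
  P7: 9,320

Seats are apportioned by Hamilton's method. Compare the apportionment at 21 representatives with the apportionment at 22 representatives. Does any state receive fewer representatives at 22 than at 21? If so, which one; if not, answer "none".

P8

At 21 seats: P8 5, P3 9, P7 7.
At 22 seats: P8 4, P3 10, P7 8.
P8 drops from 5 to 4.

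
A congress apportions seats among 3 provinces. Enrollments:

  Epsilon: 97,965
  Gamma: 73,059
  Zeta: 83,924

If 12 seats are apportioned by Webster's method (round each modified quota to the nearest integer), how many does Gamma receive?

3

Standard divisor 254948/12 ≈ 21245.667; standard quotas: Epsilon 4.611, Gamma 3.439, Zeta 3.950.
Rounding to the nearest integer gives Epsilon 5, Gamma 3, Zeta 4 — total 12, matching the house size, so no adjustment is needed.
Gamma receives 3.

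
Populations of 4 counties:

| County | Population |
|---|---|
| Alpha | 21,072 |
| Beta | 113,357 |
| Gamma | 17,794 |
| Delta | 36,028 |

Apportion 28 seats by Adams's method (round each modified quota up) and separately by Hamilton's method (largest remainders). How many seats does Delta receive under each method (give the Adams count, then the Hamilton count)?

6 and 5

Adams: Alpha 3, Beta 16, Gamma 3, Delta 6.
Hamilton: Alpha 3, Beta 17, Gamma 3, Delta 5.
Delta gets 6 under Adams and 5 under Hamilton.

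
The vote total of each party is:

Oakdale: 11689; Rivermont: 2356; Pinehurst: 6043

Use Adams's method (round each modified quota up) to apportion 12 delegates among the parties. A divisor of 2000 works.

Oakdale=6, Rivermont=2, Pinehurst=4

With modified divisor 2000: modified quotas Oakdale 5.845, Rivermont 1.178, Pinehurst 3.022.
Rounding up: Oakdale 6, Rivermont 2, Pinehurst 4 (total 12).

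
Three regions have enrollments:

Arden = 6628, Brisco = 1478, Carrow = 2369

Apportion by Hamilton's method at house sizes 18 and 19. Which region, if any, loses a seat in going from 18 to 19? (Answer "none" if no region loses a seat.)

none

At 18 seats: Arden 11, Brisco 3, Carrow 4.
At 19 seats: Arden 12, Brisco 3, Carrow 4.
No region's allocation decreased.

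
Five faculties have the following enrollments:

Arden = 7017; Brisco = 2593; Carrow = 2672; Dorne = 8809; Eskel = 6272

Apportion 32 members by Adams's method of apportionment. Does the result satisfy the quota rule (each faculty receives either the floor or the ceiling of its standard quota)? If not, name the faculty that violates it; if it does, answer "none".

Standard quotas: Arden 8.206, Brisco 3.032, Carrow 3.125, Dorne 10.302, Eskel 7.335.
Adams allocation: Arden 8, Brisco 3, Carrow 3, Dorne 10, Eskel 8.
Every allocation lies between the lower and upper quota.

none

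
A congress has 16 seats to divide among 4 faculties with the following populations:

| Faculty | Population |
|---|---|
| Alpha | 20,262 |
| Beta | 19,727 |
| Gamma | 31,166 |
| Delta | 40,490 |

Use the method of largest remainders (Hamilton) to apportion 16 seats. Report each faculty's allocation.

Standard divisor: 111645 ÷ 16 ≈ 6977.812.
Standard quotas: Alpha 2.9038, Beta 2.8271, Gamma 4.4664, Delta 5.8027.
Lower quotas: Alpha 2, Beta 2, Gamma 4, Delta 5 (sum 13, leaving 3 seats).
Remainders in descending order: Alpha 0.9038, Beta 0.8271, Delta 0.8027, Gamma 0.4664.
Largest remainders: Alpha, Beta, Delta receive the extra seats.

Alpha 3; Beta 3; Gamma 4; Delta 6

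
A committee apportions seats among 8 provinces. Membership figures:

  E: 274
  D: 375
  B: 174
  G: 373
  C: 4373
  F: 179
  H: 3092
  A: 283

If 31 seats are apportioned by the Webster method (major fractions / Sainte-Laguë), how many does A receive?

Standard divisor 9123/31 ≈ 294.29; standard quotas: E 0.931, D 1.274, B 0.591, G 1.267, C 14.859, F 0.608, H 10.507, A 0.962.
Rounding to the nearest integer gives 1, 1, 1, 1, 15, 1, 11, 1 = 32 seats, so the divisor must be adjusted.
With modified divisor 300: modified quotas E 0.913, D 1.250, B 0.580, G 1.243, C 14.577, F 0.597, H 10.307, A 0.943.
Rounding to the nearest integer: E 1, D 1, B 1, G 1, C 15, F 1, H 10, A 1 (total 31).
A receives 1.

1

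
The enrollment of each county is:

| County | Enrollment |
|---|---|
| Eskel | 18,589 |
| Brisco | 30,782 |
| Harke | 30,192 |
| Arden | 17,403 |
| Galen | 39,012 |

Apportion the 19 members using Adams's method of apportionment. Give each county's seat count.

Eskel 3, Brisco 4, Harke 4, Arden 3, Galen 5

Standard divisor 135978/19 ≈ 7156.737; standard quotas: Eskel 2.597, Brisco 4.301, Harke 4.219, Arden 2.432, Galen 5.451.
Rounding up gives 3, 5, 5, 3, 6 = 22 seats, so the divisor must be adjusted.
With modified divisor 8300: modified quotas Eskel 2.240, Brisco 3.709, Harke 3.638, Arden 2.097, Galen 4.700.
Rounding up: Eskel 3, Brisco 4, Harke 4, Arden 3, Galen 5 (total 19).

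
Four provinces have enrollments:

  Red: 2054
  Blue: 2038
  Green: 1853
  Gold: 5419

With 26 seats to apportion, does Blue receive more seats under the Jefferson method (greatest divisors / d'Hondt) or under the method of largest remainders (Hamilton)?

Jefferson: Red 5, Blue 4, Green 4, Gold 13.
Hamilton: Red 5, Blue 5, Green 4, Gold 12.
Blue gets 4 under Jefferson and 5 under Hamilton.

Hamilton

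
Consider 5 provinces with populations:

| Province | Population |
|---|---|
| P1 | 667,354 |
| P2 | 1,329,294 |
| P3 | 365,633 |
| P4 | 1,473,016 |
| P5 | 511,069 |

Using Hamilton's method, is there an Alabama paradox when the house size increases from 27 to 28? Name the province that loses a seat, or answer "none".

P3

At 27 seats: P1 4, P2 8, P3 3, P4 9, P5 3.
At 28 seats: P1 4, P2 9, P3 2, P4 10, P5 3.
P3 drops from 3 to 2.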